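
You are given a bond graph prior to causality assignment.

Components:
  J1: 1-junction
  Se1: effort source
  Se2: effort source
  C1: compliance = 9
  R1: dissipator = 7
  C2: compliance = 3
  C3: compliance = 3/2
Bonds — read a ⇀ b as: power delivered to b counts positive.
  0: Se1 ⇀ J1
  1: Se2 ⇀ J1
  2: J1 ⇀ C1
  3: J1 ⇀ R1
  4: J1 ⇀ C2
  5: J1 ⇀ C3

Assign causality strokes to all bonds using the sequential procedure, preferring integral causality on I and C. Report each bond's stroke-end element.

β0 stroke→J1
β1 stroke→J1
β2 stroke→J1
β3 stroke→R1
β4 stroke→J1
β5 stroke→J1

#0 →J1  (Se1: effort source, stroke at far end)
#1 →J1  (Se2 fixes effort; stroke away)
#2 →J1  (C1: C, integral causality)
#4 →J1  (C2 integral (e out))
#5 →J1  (prefer integral on C3)
#3 →R1  (J1: last free bond brings flow in)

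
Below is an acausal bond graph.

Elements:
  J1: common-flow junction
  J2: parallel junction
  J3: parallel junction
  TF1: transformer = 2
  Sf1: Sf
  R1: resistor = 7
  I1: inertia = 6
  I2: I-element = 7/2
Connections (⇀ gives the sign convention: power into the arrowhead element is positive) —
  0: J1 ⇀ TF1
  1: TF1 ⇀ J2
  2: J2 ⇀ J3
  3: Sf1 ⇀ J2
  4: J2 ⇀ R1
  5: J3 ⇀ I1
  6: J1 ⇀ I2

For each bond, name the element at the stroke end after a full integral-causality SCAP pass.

#3 stroke at Sf1  (Sf1: flow source, stroke at near end)
#5 stroke at I1  (I1: I, integral causality)
#2 stroke at J3  (closing 0-jn rule on J3)
#6 stroke at I2  (I2: I, integral causality)
#0 stroke at J1  (1-jn J1 has f-setter on 6)
#1 stroke at TF1  (TF1 one-in-one-out from 0)
#4 stroke at J2  (J2: last free bond brings effort in)

b0 stroke at J1
b1 stroke at TF1
b2 stroke at J3
b3 stroke at Sf1
b4 stroke at J2
b5 stroke at I1
b6 stroke at I2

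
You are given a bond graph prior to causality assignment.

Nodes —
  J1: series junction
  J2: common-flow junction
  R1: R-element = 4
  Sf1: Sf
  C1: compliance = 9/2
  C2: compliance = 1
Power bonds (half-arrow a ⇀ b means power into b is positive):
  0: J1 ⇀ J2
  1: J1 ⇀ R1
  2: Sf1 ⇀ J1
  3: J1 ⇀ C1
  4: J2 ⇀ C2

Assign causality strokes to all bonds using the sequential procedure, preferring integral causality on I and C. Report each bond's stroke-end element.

β2 →Sf1  (Sf1 (Sf) sets flow on bond)
β0 →J1  (J1 flow already set via bond 2)
β1 →J1  (common-f at J1 fixed by 2)
β3 →J1  (J1: bond 2 brought flow, rest push out)
β4 →J2  (J2 flow already set via bond 0)

#0 |J1
#1 |J1
#2 |Sf1
#3 |J1
#4 |J2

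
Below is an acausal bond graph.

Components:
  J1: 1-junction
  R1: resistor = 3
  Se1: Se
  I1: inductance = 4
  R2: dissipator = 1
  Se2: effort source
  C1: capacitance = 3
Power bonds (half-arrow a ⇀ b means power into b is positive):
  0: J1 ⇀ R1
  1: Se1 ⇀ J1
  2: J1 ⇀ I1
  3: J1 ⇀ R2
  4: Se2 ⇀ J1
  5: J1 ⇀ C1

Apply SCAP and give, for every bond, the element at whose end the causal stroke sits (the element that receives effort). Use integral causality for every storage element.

#0 →J1
#1 →J1
#2 →I1
#3 →J1
#4 →J1
#5 →J1

β1 stroke at J1  (source Se1 imposes e)
β4 stroke at J1  (Se2 (Se) sets effort on bond)
β2 stroke at I1  (prefer integral on I1)
β0 stroke at J1  (J1: bond 2 brought flow, rest push out)
β3 stroke at J1  (common-f at J1 fixed by 2)
β5 stroke at J1  (common-f at J1 fixed by 2)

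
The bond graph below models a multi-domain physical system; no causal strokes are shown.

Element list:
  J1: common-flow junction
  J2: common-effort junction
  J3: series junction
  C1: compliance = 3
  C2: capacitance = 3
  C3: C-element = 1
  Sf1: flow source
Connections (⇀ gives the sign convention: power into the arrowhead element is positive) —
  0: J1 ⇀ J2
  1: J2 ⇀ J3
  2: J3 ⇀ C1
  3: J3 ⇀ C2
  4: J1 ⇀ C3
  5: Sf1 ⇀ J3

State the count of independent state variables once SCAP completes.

3  (C1, C2, C3 all integral)

bond 5 |Sf1  (Sf1 fixes flow; stroke at Sf1)
bond 1 |J3  (J3: bond 5 brought flow, rest push out)
bond 2 |J3  (J3 flow already set via bond 5)
bond 3 |J3  (1-jn J3 has f-setter on 5)
bond 0 |J2  (closing 0-jn rule on J2)
bond 4 |J1  (J1: bond 0 brought flow, rest push out)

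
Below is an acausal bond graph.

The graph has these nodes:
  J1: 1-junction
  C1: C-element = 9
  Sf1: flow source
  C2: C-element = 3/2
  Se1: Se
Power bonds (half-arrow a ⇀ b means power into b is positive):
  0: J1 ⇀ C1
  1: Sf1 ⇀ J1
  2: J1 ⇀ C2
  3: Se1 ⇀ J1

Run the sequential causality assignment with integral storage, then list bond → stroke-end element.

β0 →J1
β1 →Sf1
β2 →J1
β3 →J1

β1 stroke at Sf1  (Sf1 fixes flow; stroke at Sf1)
β3 stroke at J1  (Se1 fixes effort; stroke away)
β0 stroke at J1  (J1 flow already set via bond 1)
β2 stroke at J1  (J1: bond 1 brought flow, rest push out)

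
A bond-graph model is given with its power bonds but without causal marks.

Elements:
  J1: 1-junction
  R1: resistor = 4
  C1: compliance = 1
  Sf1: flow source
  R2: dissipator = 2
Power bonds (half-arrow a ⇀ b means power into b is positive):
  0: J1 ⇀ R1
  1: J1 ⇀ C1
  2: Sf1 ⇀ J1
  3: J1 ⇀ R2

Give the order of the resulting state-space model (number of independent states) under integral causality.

bond 2 stroke at Sf1  (source Sf1 imposes f)
bond 0 stroke at J1  (J1: bond 2 brought flow, rest push out)
bond 1 stroke at J1  (J1: bond 2 brought flow, rest push out)
bond 3 stroke at J1  (1-jn J1 has f-setter on 2)

1  (C1 all integral)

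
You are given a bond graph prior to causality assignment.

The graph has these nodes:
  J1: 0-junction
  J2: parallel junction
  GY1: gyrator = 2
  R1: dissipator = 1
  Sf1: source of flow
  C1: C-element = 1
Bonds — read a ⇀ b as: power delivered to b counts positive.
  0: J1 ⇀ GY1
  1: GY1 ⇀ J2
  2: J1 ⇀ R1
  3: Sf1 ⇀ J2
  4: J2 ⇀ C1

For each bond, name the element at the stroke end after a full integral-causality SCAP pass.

β0 stroke at GY1
β1 stroke at GY1
β2 stroke at J1
β3 stroke at Sf1
β4 stroke at J2

bond 3 stroke→Sf1  (Sf1: flow source, stroke at near end)
bond 4 stroke→J2  (C1: C, integral causality)
bond 1 stroke→GY1  (J2 effort already set via bond 4)
bond 0 stroke→GY1  (GY GY1: same side as bond 1)
bond 2 stroke→J1  (closing 0-jn rule on J1)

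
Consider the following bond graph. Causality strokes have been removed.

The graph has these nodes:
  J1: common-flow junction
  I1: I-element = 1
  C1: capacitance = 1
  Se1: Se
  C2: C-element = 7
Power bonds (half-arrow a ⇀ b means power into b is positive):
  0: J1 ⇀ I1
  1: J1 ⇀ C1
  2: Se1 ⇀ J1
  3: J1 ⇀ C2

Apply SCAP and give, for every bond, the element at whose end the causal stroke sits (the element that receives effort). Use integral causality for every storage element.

bond 0 →I1
bond 1 →J1
bond 2 →J1
bond 3 →J1

b2 stroke→J1  (Se1 fixes effort; stroke away)
b0 stroke→I1  (prefer integral on I1)
b1 stroke→J1  (J1 flow already set via bond 0)
b3 stroke→J1  (1-jn J1 has f-setter on 0)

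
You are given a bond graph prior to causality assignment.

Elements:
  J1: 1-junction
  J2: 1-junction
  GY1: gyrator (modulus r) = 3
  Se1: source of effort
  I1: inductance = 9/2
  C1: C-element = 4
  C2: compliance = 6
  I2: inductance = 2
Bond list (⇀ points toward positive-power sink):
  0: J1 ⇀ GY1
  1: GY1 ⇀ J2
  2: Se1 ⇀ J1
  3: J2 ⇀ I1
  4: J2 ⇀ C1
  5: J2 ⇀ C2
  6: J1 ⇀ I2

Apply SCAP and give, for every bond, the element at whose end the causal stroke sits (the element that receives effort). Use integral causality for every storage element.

β0 stroke at J1
β1 stroke at J2
β2 stroke at J1
β3 stroke at I1
β4 stroke at J2
β5 stroke at J2
β6 stroke at I2

#2 |J1  (Se1: effort source, stroke at far end)
#3 |I1  (I1 integral (f out))
#1 |J2  (J2: bond 3 brought flow, rest push out)
#4 |J2  (common-f at J2 fixed by 3)
#5 |J2  (J2: bond 3 brought flow, rest push out)
#0 |J1  (through GY1, causality inverts; strokes same side of GY1)
#6 |I2  (only one flow-in slot at J1)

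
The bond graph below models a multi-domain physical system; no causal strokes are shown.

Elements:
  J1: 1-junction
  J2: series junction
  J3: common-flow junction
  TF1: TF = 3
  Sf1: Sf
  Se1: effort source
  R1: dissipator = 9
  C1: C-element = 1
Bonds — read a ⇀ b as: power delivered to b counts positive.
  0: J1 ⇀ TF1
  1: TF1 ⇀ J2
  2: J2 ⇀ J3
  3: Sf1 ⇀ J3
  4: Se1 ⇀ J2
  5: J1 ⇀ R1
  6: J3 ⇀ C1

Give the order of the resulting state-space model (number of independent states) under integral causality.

1  (C1 all integral)

β3 stroke at Sf1  (source Sf1 imposes f)
β4 stroke at J2  (source Se1 imposes e)
β2 stroke at J3  (common-f at J3 fixed by 3)
β6 stroke at J3  (1-jn J3 has f-setter on 3)
β1 stroke at J2  (1-jn J2 has f-setter on 2)
β0 stroke at TF1  (TF TF1: opposite of bond 1)
β5 stroke at J1  (1-jn J1 has f-setter on 0)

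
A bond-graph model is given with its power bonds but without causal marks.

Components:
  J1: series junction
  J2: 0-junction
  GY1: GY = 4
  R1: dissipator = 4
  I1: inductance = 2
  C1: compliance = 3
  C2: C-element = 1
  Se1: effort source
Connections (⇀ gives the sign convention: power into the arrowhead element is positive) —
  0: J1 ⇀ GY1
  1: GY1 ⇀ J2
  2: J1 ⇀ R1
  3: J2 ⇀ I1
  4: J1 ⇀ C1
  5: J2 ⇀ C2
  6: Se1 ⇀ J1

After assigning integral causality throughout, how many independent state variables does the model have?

b6 stroke→J1  (Se1 (Se) sets effort on bond)
b3 stroke→I1  (I1 integral (f out))
b4 stroke→J1  (prefer integral on C1)
b5 stroke→J2  (C2: C, integral causality)
b1 stroke→GY1  (J2 effort already set via bond 5)
b0 stroke→GY1  (GY1 both-in/both-out from 1)
b2 stroke→J1  (J1 flow already set via bond 0)

3  (C1, C2, I1 all integral)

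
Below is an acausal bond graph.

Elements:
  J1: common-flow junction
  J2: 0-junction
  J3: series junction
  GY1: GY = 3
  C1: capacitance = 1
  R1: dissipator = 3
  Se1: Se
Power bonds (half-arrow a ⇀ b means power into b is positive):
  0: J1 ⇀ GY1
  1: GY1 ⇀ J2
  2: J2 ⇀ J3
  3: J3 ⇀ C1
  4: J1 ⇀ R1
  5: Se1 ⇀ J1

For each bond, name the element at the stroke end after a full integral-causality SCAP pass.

#0 |GY1
#1 |GY1
#2 |J2
#3 |J3
#4 |J1
#5 |J1

β5 →J1  (Se1: effort source, stroke at far end)
β3 →J3  (C1 outputs effort q/C1)
β2 →J2  (J3 needs exactly one f-in)
β1 →GY1  (common-e at J2 fixed by 2)
β0 →GY1  (through GY1, causality inverts; strokes same side of GY1)
β4 →J1  (1-jn J1 has f-setter on 0)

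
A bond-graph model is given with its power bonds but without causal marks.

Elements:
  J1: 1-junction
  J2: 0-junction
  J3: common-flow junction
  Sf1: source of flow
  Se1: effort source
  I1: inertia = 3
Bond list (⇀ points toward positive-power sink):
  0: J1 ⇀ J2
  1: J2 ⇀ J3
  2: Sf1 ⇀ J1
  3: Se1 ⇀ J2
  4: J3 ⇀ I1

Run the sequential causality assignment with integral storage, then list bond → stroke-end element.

#0 |J1
#1 |J3
#2 |Sf1
#3 |J2
#4 |I1

β2 |Sf1  (Sf1 fixes flow; stroke at Sf1)
β3 |J2  (Se1: effort source, stroke at far end)
β0 |J1  (common-f at J1 fixed by 2)
β1 |J3  (common-e at J2 fixed by 3)
β4 |I1  (closing 1-jn rule on J3)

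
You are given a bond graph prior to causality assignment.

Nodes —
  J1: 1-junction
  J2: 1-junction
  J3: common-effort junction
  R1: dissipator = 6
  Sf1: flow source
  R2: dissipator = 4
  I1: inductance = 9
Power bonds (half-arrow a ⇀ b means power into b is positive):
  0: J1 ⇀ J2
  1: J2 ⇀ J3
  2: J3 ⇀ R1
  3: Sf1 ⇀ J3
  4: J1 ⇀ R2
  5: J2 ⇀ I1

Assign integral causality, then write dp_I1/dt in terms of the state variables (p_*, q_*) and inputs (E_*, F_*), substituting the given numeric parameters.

b3 stroke→Sf1  (Sf1 (Sf) sets flow on bond)
b5 stroke→I1  (I1 outputs flow p/I1)
b0 stroke→J2  (1-jn J2 has f-setter on 5)
b1 stroke→J2  (J2: bond 5 brought flow, rest push out)
b2 stroke→J3  (J3 needs exactly one e-in)
b4 stroke→J1  (J1: bond 0 brought flow, rest push out)

dp_I1/dt = -6*F_Sf1 - 10*p_I1/9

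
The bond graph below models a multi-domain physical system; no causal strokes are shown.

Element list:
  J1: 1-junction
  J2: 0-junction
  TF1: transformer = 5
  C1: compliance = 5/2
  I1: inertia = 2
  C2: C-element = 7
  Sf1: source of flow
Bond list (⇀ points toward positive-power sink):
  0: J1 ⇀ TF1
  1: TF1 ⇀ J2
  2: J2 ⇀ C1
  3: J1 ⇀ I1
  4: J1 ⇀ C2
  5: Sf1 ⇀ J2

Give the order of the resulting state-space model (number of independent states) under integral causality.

3  (C1, C2, I1 all integral)

bond 5 stroke at Sf1  (source Sf1 imposes f)
bond 2 stroke at J2  (C1 outputs effort q/C1)
bond 1 stroke at TF1  (0-jn J2 has e-setter on 2)
bond 0 stroke at J1  (TF TF1: opposite of bond 1)
bond 3 stroke at I1  (I1 outputs flow p/I1)
bond 4 stroke at J1  (J1: bond 3 brought flow, rest push out)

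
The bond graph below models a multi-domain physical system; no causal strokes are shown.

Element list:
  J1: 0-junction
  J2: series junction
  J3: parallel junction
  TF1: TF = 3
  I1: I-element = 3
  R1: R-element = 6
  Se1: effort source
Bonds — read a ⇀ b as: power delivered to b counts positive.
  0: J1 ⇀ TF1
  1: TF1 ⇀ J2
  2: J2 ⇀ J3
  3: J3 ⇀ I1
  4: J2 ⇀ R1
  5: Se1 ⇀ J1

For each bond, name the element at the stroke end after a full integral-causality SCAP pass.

β0 |TF1
β1 |J2
β2 |J3
β3 |I1
β4 |J2
β5 |J1

#5 stroke→J1  (Se1 (Se) sets effort on bond)
#0 stroke→TF1  (J1: bond 5 brought effort, rest push out)
#1 stroke→J2  (TF1: transformer flips bond 0)
#3 stroke→I1  (I1 outputs flow p/I1)
#2 stroke→J3  (closing 0-jn rule on J3)
#4 stroke→J2  (common-f at J2 fixed by 2)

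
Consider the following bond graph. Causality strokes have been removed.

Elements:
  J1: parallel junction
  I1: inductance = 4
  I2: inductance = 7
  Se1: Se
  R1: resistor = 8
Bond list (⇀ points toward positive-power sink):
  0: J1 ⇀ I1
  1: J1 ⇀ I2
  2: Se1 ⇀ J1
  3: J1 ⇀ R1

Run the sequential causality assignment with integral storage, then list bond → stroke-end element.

bond 0 →I1
bond 1 →I2
bond 2 →J1
bond 3 →R1

β2 →J1  (Se1 fixes effort; stroke away)
β0 →I1  (J1 effort already set via bond 2)
β1 →I2  (J1: bond 2 brought effort, rest push out)
β3 →R1  (common-e at J1 fixed by 2)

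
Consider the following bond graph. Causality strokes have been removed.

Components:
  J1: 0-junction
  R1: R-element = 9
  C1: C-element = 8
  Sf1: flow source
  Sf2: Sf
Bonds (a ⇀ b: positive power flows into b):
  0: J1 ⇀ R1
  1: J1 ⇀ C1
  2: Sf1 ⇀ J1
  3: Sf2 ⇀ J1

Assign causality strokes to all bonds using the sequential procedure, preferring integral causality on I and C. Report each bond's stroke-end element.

#0 stroke→R1
#1 stroke→J1
#2 stroke→Sf1
#3 stroke→Sf2

b2 →Sf1  (Sf1 fixes flow; stroke at Sf1)
b3 →Sf2  (Sf2 fixes flow; stroke at Sf2)
b1 →J1  (C1 outputs effort q/C1)
b0 →R1  (J1 effort already set via bond 1)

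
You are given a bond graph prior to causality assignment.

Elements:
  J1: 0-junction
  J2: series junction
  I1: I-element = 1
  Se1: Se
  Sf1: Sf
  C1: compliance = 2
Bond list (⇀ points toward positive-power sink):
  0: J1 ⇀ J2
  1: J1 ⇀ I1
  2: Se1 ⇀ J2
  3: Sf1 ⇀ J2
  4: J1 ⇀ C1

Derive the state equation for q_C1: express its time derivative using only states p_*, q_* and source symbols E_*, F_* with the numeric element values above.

dq_C1/dt = -F_Sf1 - p_I1

b2 →J2  (Se1: effort source, stroke at far end)
b3 →Sf1  (Sf1 (Sf) sets flow on bond)
b0 →J2  (common-f at J2 fixed by 3)
b1 →I1  (I1 outputs flow p/I1)
b4 →J1  (J1 needs exactly one e-in)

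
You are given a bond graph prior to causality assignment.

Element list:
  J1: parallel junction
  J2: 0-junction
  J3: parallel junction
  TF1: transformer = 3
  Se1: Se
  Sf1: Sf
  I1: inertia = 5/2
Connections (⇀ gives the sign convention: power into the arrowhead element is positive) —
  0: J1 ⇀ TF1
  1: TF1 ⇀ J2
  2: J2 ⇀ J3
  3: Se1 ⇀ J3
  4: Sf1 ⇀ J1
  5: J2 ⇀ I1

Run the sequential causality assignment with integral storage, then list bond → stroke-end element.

β3 stroke→J3  (Se1: effort source, stroke at far end)
β4 stroke→Sf1  (Sf1 fixes flow; stroke at Sf1)
β0 stroke→J1  (closing 0-jn rule on J1)
β2 stroke→J2  (0-jn J3 has e-setter on 3)
β1 stroke→TF1  (TF1: transformer flips bond 0)
β5 stroke→I1  (J2 effort already set via bond 2)

b0 stroke at J1
b1 stroke at TF1
b2 stroke at J2
b3 stroke at J3
b4 stroke at Sf1
b5 stroke at I1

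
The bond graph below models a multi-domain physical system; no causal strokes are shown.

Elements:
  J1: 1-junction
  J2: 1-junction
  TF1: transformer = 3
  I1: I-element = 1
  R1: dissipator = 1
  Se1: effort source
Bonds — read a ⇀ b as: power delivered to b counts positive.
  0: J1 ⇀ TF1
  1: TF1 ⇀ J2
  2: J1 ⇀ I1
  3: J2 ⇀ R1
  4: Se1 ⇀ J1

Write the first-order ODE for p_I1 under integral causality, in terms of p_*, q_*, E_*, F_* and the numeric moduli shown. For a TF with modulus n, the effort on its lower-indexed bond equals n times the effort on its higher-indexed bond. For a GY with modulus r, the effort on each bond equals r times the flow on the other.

dp_I1/dt = E_Se1 - 9*p_I1

bond 4 stroke→J1  (Se1: effort source, stroke at far end)
bond 2 stroke→I1  (I1 integral (f out))
bond 0 stroke→J1  (common-f at J1 fixed by 2)
bond 1 stroke→TF1  (TF1: transformer flips bond 0)
bond 3 stroke→J2  (1-jn J2 has f-setter on 1)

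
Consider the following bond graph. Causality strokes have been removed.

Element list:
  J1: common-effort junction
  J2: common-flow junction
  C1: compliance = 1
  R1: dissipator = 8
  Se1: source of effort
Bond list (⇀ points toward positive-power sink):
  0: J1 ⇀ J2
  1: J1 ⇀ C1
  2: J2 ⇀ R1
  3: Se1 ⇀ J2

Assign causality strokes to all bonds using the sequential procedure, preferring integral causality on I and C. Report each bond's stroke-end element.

β0 →J2
β1 →J1
β2 →R1
β3 →J2

#3 →J2  (Se1: effort source, stroke at far end)
#1 →J1  (C1 outputs effort q/C1)
#0 →J2  (0-jn J1 has e-setter on 1)
#2 →R1  (only one flow-in slot at J2)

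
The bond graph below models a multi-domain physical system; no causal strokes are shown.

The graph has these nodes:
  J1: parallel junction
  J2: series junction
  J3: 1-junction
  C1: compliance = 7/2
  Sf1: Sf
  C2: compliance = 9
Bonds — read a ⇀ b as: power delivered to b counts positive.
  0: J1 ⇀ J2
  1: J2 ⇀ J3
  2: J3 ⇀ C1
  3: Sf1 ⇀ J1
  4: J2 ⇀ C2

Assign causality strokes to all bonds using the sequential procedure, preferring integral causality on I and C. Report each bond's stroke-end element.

b3 |Sf1  (Sf1 (Sf) sets flow on bond)
b0 |J1  (only one effort-in slot at J1)
b1 |J2  (1-jn J2 has f-setter on 0)
b4 |J2  (1-jn J2 has f-setter on 0)
b2 |J3  (1-jn J3 has f-setter on 1)

b0 →J1
b1 →J2
b2 →J3
b3 →Sf1
b4 →J2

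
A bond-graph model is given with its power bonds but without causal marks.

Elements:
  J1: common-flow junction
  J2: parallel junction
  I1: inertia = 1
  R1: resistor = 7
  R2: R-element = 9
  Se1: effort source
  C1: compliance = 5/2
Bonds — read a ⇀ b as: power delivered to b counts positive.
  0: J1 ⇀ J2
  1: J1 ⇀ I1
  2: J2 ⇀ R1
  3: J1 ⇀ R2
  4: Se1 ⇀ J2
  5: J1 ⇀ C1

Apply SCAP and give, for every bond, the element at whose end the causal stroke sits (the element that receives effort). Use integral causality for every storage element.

β0 stroke at J1
β1 stroke at I1
β2 stroke at R1
β3 stroke at J1
β4 stroke at J2
β5 stroke at J1

b4 |J2  (source Se1 imposes e)
b0 |J1  (J2: bond 4 brought effort, rest push out)
b2 |R1  (common-e at J2 fixed by 4)
b1 |I1  (I1: I, integral causality)
b3 |J1  (common-f at J1 fixed by 1)
b5 |J1  (J1: bond 1 brought flow, rest push out)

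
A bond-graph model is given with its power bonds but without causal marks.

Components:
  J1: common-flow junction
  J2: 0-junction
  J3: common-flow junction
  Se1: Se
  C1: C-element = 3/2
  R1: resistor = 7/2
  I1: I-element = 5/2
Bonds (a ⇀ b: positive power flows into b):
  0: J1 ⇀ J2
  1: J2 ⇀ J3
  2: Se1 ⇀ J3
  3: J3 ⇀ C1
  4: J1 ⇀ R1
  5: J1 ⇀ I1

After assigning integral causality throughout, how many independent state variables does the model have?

2  (C1, I1 all integral)

b2 |J3  (source Se1 imposes e)
b3 |J3  (prefer integral on C1)
b1 |J2  (J3: last free bond brings flow in)
b0 |J1  (0-jn J2 has e-setter on 1)
b5 |I1  (prefer integral on I1)
b4 |J1  (J1 flow already set via bond 5)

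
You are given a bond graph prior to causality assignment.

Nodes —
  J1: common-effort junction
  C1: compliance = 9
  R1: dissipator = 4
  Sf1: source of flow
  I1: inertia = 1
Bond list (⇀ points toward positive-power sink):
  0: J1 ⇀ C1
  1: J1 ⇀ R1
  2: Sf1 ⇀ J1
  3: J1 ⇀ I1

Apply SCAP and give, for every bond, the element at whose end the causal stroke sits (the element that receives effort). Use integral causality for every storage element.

bond 2 →Sf1  (Sf1 (Sf) sets flow on bond)
bond 0 →J1  (C1 outputs effort q/C1)
bond 1 →R1  (common-e at J1 fixed by 0)
bond 3 →I1  (0-jn J1 has e-setter on 0)

β0 |J1
β1 |R1
β2 |Sf1
β3 |I1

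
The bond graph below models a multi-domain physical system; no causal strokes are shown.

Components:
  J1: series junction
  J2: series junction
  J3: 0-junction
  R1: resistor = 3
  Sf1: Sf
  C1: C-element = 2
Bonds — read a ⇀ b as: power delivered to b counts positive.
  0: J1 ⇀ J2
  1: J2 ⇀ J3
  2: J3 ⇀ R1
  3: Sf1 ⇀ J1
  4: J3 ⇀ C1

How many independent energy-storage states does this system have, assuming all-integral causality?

β3 →Sf1  (source Sf1 imposes f)
β0 →J1  (J1: bond 3 brought flow, rest push out)
β1 →J2  (J2 flow already set via bond 0)
β4 →J3  (C1 integral (e out))
β2 →R1  (common-e at J3 fixed by 4)

1  (C1 all integral)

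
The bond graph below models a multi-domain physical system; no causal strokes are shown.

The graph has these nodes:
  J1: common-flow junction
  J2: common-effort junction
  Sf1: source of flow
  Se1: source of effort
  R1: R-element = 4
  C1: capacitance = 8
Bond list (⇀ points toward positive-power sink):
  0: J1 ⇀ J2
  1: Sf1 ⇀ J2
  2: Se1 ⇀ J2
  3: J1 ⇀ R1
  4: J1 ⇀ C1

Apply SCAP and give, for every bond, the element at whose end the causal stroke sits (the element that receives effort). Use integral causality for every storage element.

bond 1 |Sf1  (Sf1 (Sf) sets flow on bond)
bond 2 |J2  (Se1: effort source, stroke at far end)
bond 0 |J1  (0-jn J2 has e-setter on 2)
bond 4 |J1  (C1 outputs effort q/C1)
bond 3 |R1  (only one flow-in slot at J1)

#0 →J1
#1 →Sf1
#2 →J2
#3 →R1
#4 →J1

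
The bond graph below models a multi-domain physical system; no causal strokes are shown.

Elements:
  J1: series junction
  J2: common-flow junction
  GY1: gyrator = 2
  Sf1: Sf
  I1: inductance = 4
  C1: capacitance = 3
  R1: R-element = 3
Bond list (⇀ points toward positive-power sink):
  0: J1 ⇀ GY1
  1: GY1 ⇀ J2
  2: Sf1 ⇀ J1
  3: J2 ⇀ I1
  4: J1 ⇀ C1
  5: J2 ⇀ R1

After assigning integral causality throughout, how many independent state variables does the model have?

b2 stroke→Sf1  (Sf1 (Sf) sets flow on bond)
b0 stroke→J1  (1-jn J1 has f-setter on 2)
b4 stroke→J1  (1-jn J1 has f-setter on 2)
b1 stroke→J2  (GY1: gyrator matches bond 0)
b3 stroke→I1  (prefer integral on I1)
b5 stroke→J2  (J2: bond 3 brought flow, rest push out)

2  (C1, I1 all integral)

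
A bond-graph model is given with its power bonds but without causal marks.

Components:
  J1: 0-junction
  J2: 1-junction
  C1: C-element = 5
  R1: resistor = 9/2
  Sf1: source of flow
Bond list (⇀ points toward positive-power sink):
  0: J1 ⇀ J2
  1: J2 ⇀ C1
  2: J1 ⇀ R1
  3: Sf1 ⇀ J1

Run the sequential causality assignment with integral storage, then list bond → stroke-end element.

bond 3 stroke at Sf1  (source Sf1 imposes f)
bond 1 stroke at J2  (prefer integral on C1)
bond 0 stroke at J1  (only one flow-in slot at J2)
bond 2 stroke at R1  (J1 effort already set via bond 0)

β0 stroke→J1
β1 stroke→J2
β2 stroke→R1
β3 stroke→Sf1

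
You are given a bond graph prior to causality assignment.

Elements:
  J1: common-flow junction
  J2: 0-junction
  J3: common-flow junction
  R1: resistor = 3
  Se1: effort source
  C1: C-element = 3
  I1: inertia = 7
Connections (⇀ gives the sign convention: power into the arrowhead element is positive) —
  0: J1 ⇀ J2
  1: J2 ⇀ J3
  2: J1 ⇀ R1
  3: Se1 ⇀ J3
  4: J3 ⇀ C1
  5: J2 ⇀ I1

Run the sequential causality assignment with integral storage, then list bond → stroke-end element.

β0 stroke at J1
β1 stroke at J2
β2 stroke at R1
β3 stroke at J3
β4 stroke at J3
β5 stroke at I1

b3 →J3  (Se1 (Se) sets effort on bond)
b4 →J3  (C1 integral (e out))
b1 →J2  (only one flow-in slot at J3)
b0 →J1  (0-jn J2 has e-setter on 1)
b5 →I1  (0-jn J2 has e-setter on 1)
b2 →R1  (closing 1-jn rule on J1)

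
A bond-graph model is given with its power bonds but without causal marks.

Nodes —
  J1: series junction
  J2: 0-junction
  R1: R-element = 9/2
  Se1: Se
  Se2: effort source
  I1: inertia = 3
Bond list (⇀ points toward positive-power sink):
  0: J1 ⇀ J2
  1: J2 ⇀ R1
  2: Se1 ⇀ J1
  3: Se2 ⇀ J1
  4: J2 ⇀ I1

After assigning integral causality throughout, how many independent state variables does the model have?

bond 2 stroke at J1  (Se1 (Se) sets effort on bond)
bond 3 stroke at J1  (source Se2 imposes e)
bond 0 stroke at J2  (J1: last free bond brings flow in)
bond 1 stroke at R1  (0-jn J2 has e-setter on 0)
bond 4 stroke at I1  (J2: bond 0 brought effort, rest push out)

1  (I1 all integral)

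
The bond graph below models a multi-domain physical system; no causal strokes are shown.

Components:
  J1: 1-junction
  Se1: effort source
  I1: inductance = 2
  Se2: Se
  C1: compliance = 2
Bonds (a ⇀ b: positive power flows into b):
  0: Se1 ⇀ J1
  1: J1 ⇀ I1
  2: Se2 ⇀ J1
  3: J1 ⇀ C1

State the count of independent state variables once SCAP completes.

2  (C1, I1 all integral)

#0 →J1  (Se1 (Se) sets effort on bond)
#2 →J1  (source Se2 imposes e)
#1 →I1  (prefer integral on I1)
#3 →J1  (J1 flow already set via bond 1)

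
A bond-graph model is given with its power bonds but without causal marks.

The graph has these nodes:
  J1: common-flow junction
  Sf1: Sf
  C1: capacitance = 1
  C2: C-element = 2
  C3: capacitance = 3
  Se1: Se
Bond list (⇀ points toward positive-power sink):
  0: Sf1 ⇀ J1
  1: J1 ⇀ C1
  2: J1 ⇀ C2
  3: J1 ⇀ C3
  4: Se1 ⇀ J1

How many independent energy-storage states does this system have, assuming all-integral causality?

β0 →Sf1  (Sf1 (Sf) sets flow on bond)
β4 →J1  (source Se1 imposes e)
β1 →J1  (common-f at J1 fixed by 0)
β2 →J1  (J1 flow already set via bond 0)
β3 →J1  (J1: bond 0 brought flow, rest push out)

3  (C1, C2, C3 all integral)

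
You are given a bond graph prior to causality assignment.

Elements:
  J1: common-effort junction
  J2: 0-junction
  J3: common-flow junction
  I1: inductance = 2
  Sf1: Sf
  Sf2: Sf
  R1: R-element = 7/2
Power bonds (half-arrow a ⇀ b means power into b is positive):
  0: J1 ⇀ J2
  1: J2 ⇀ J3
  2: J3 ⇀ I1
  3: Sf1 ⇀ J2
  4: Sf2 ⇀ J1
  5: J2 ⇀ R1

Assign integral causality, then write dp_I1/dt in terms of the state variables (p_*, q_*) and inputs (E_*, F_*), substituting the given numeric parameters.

dp_I1/dt = 7*F_Sf1/2 + 7*F_Sf2/2 - 7*p_I1/4

b3 |Sf1  (Sf1 (Sf) sets flow on bond)
b4 |Sf2  (Sf2 fixes flow; stroke at Sf2)
b0 |J1  (J1: last free bond brings effort in)
b2 |I1  (prefer integral on I1)
b1 |J3  (common-f at J3 fixed by 2)
b5 |J2  (only one effort-in slot at J2)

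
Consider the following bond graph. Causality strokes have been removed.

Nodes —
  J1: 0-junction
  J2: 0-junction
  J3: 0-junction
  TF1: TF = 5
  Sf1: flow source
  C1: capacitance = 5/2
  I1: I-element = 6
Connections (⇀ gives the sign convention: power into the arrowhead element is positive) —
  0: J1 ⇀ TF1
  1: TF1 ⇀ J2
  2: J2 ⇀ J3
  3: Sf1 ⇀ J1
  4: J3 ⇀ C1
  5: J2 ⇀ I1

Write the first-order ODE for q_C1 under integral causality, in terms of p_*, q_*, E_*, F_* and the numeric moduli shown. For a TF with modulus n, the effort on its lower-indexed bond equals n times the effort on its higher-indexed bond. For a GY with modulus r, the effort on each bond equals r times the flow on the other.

dq_C1/dt = 5*F_Sf1 - p_I1/6

bond 3 |Sf1  (Sf1 (Sf) sets flow on bond)
bond 0 |J1  (closing 0-jn rule on J1)
bond 1 |TF1  (TF TF1: opposite of bond 0)
bond 4 |J3  (C1 outputs effort q/C1)
bond 2 |J2  (0-jn J3 has e-setter on 4)
bond 5 |I1  (common-e at J2 fixed by 2)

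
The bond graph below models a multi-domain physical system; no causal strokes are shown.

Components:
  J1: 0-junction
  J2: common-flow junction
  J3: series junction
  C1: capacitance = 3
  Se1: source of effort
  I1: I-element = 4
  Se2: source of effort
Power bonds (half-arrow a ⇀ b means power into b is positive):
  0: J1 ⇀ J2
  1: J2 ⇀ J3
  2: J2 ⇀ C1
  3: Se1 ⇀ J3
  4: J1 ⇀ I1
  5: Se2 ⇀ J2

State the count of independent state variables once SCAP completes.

2  (C1, I1 all integral)

bond 3 stroke at J3  (Se1 fixes effort; stroke away)
bond 5 stroke at J2  (Se2 fixes effort; stroke away)
bond 1 stroke at J2  (closing 1-jn rule on J3)
bond 2 stroke at J2  (C1 integral (e out))
bond 0 stroke at J1  (J2: last free bond brings flow in)
bond 4 stroke at I1  (J1 effort already set via bond 0)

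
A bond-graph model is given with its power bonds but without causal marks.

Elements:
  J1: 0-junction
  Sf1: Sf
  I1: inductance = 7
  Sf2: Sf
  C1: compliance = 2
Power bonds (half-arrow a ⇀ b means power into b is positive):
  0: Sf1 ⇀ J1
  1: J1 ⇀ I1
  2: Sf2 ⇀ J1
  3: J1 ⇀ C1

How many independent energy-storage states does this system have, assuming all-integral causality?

b0 →Sf1  (Sf1 fixes flow; stroke at Sf1)
b2 →Sf2  (Sf2 fixes flow; stroke at Sf2)
b1 →I1  (I1: I, integral causality)
b3 →J1  (J1: last free bond brings effort in)

2  (C1, I1 all integral)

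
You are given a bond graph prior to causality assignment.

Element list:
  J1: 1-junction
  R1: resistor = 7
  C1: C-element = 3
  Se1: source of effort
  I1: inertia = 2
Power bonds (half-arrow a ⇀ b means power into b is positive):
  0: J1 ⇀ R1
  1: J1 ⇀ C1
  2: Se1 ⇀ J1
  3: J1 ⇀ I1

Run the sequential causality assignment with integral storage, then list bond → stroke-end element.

b2 stroke at J1  (Se1 fixes effort; stroke away)
b1 stroke at J1  (prefer integral on C1)
b3 stroke at I1  (I1 integral (f out))
b0 stroke at J1  (J1 flow already set via bond 3)

β0 →J1
β1 →J1
β2 →J1
β3 →I1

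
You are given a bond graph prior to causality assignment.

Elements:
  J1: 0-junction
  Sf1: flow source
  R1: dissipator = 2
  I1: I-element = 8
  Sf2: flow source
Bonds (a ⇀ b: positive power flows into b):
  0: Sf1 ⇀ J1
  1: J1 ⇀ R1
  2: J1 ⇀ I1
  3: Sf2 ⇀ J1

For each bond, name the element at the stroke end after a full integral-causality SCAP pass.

b0 stroke at Sf1
b1 stroke at J1
b2 stroke at I1
b3 stroke at Sf2

b0 stroke→Sf1  (Sf1 (Sf) sets flow on bond)
b3 stroke→Sf2  (Sf2: flow source, stroke at near end)
b2 stroke→I1  (I1 outputs flow p/I1)
b1 stroke→J1  (closing 0-jn rule on J1)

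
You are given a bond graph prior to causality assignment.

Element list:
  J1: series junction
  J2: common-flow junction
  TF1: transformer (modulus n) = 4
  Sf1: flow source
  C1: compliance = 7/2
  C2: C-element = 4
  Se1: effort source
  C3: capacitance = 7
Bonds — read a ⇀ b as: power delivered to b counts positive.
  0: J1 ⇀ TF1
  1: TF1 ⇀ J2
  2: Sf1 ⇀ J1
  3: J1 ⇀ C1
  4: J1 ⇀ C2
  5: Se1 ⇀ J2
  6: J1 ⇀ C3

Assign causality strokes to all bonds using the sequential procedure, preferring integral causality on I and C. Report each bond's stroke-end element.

bond 2 stroke→Sf1  (Sf1 (Sf) sets flow on bond)
bond 5 stroke→J2  (Se1 fixes effort; stroke away)
bond 0 stroke→J1  (common-f at J1 fixed by 2)
bond 3 stroke→J1  (J1 flow already set via bond 2)
bond 4 stroke→J1  (1-jn J1 has f-setter on 2)
bond 6 stroke→J1  (J1 flow already set via bond 2)
bond 1 stroke→TF1  (J2: last free bond brings flow in)

β0 stroke→J1
β1 stroke→TF1
β2 stroke→Sf1
β3 stroke→J1
β4 stroke→J1
β5 stroke→J2
β6 stroke→J1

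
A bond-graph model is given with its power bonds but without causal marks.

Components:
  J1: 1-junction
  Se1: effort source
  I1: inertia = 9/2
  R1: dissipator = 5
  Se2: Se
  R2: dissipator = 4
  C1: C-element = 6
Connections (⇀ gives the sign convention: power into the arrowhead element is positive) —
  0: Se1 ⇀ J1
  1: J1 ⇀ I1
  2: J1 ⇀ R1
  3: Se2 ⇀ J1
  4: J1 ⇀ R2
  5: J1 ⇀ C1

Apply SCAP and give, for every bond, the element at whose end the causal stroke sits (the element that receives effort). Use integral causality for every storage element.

β0 stroke→J1
β1 stroke→I1
β2 stroke→J1
β3 stroke→J1
β4 stroke→J1
β5 stroke→J1

bond 0 →J1  (Se1: effort source, stroke at far end)
bond 3 →J1  (Se2 fixes effort; stroke away)
bond 1 →I1  (I1 integral (f out))
bond 2 →J1  (common-f at J1 fixed by 1)
bond 4 →J1  (J1 flow already set via bond 1)
bond 5 →J1  (common-f at J1 fixed by 1)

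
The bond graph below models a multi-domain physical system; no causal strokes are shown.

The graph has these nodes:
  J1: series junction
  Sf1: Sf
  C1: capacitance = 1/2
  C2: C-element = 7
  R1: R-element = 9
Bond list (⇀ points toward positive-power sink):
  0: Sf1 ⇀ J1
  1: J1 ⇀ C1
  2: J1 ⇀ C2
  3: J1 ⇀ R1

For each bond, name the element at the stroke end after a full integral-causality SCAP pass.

bond 0 stroke at Sf1
bond 1 stroke at J1
bond 2 stroke at J1
bond 3 stroke at J1

b0 →Sf1  (Sf1: flow source, stroke at near end)
b1 →J1  (common-f at J1 fixed by 0)
b2 →J1  (1-jn J1 has f-setter on 0)
b3 →J1  (common-f at J1 fixed by 0)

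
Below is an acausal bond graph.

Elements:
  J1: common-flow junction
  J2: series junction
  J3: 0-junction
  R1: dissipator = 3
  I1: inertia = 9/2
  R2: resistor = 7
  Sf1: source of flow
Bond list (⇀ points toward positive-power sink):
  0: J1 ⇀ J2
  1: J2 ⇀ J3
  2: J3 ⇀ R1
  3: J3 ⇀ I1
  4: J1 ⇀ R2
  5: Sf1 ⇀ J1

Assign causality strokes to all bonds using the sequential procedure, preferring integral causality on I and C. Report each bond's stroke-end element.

β5 →Sf1  (Sf1: flow source, stroke at near end)
β0 →J1  (common-f at J1 fixed by 5)
β4 →J1  (common-f at J1 fixed by 5)
β1 →J2  (common-f at J2 fixed by 0)
β3 →I1  (prefer integral on I1)
β2 →J3  (J3 needs exactly one e-in)

b0 stroke→J1
b1 stroke→J2
b2 stroke→J3
b3 stroke→I1
b4 stroke→J1
b5 stroke→Sf1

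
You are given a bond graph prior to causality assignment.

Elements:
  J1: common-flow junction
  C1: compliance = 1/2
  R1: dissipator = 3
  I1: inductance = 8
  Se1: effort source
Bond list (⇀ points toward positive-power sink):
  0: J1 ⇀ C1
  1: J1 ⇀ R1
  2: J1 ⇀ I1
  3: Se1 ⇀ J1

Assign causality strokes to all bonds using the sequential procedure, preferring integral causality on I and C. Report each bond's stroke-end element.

bond 0 stroke→J1
bond 1 stroke→J1
bond 2 stroke→I1
bond 3 stroke→J1

β3 stroke→J1  (Se1: effort source, stroke at far end)
β0 stroke→J1  (C1 outputs effort q/C1)
β2 stroke→I1  (I1 integral (f out))
β1 stroke→J1  (J1 flow already set via bond 2)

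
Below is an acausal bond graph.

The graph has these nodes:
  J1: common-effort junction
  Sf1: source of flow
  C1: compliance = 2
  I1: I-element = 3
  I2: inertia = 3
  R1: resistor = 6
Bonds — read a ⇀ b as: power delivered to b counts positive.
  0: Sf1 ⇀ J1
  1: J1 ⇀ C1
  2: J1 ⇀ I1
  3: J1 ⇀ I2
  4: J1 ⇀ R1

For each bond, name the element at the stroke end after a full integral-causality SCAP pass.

bond 0 →Sf1  (source Sf1 imposes f)
bond 1 →J1  (prefer integral on C1)
bond 2 →I1  (0-jn J1 has e-setter on 1)
bond 3 →I2  (J1: bond 1 brought effort, rest push out)
bond 4 →R1  (0-jn J1 has e-setter on 1)

bond 0 stroke→Sf1
bond 1 stroke→J1
bond 2 stroke→I1
bond 3 stroke→I2
bond 4 stroke→R1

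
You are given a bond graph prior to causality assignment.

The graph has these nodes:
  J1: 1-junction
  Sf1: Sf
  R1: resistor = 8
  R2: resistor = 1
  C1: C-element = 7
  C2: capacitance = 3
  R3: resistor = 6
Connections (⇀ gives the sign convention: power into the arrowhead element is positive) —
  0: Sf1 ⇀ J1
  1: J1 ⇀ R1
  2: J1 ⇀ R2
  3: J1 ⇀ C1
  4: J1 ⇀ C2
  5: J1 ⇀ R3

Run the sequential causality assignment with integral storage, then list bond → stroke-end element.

b0 |Sf1
b1 |J1
b2 |J1
b3 |J1
b4 |J1
b5 |J1

#0 |Sf1  (source Sf1 imposes f)
#1 |J1  (1-jn J1 has f-setter on 0)
#2 |J1  (J1 flow already set via bond 0)
#3 |J1  (common-f at J1 fixed by 0)
#4 |J1  (common-f at J1 fixed by 0)
#5 |J1  (1-jn J1 has f-setter on 0)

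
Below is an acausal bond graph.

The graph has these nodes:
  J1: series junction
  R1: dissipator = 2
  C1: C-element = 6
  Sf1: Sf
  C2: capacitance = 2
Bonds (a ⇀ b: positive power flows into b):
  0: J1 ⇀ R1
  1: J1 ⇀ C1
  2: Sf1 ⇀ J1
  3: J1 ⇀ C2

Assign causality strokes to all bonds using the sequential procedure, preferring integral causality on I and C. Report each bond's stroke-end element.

b0 stroke→J1
b1 stroke→J1
b2 stroke→Sf1
b3 stroke→J1

β2 →Sf1  (Sf1 (Sf) sets flow on bond)
β0 →J1  (common-f at J1 fixed by 2)
β1 →J1  (common-f at J1 fixed by 2)
β3 →J1  (common-f at J1 fixed by 2)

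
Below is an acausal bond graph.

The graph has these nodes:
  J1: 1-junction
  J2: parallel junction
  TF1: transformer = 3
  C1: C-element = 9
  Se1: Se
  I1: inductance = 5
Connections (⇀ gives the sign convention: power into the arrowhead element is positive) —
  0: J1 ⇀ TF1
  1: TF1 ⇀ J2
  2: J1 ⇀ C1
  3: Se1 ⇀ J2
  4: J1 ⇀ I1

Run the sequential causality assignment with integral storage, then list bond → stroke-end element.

β3 |J2  (source Se1 imposes e)
β1 |TF1  (J2: bond 3 brought effort, rest push out)
β0 |J1  (TF1 one-in-one-out from 1)
β2 |J1  (C1 integral (e out))
β4 |I1  (J1: last free bond brings flow in)

b0 stroke→J1
b1 stroke→TF1
b2 stroke→J1
b3 stroke→J2
b4 stroke→I1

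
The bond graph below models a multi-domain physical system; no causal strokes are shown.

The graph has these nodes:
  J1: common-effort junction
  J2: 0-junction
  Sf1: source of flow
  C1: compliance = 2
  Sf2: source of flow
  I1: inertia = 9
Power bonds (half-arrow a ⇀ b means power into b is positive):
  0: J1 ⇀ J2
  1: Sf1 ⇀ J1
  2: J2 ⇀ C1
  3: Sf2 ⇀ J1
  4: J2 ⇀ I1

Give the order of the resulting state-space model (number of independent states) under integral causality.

2  (C1, I1 all integral)

b1 |Sf1  (source Sf1 imposes f)
b3 |Sf2  (Sf2: flow source, stroke at near end)
b0 |J1  (closing 0-jn rule on J1)
b2 |J2  (C1 outputs effort q/C1)
b4 |I1  (J2 effort already set via bond 2)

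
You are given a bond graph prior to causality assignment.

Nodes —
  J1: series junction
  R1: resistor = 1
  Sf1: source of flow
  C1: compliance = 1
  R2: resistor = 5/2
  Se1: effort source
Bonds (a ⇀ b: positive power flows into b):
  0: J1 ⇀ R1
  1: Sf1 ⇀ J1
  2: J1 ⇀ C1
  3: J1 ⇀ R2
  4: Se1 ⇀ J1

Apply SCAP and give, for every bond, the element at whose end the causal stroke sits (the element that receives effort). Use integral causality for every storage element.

#0 stroke→J1
#1 stroke→Sf1
#2 stroke→J1
#3 stroke→J1
#4 stroke→J1

b1 stroke at Sf1  (Sf1 (Sf) sets flow on bond)
b4 stroke at J1  (Se1 fixes effort; stroke away)
b0 stroke at J1  (common-f at J1 fixed by 1)
b2 stroke at J1  (J1 flow already set via bond 1)
b3 stroke at J1  (common-f at J1 fixed by 1)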